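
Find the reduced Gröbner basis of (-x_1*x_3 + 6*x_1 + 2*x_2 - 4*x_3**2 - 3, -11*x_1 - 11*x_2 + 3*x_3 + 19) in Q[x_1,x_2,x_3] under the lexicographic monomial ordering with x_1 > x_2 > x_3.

f_1 = -x_1*x_3 + 6*x_1 + 2*x_2 - 4*x_3**2 - 3, LT = x_1*x_3.
f_2 = -11*x_1 - 11*x_2 + 3*x_3 + 19, LT = x_1.

S(f_1,f_2): lcm = x_1*x_3. S = -6*x_1 - x_2*x_3 - 2*x_2 + 47/11*x_3**2 + 19/11*x_3 + 3.
  leading term x_1: subtract (6/11)·f_2 from -6*x_1 - x_2*x_3 - 2*x_2 + 47/11*x_3**2 + 19/11*x_3 + 3 → -x_2*x_3 + 4*x_2 + 47/11*x_3**2 + 1/11*x_3 - 81/11
  leading term x_2*x_3: no divisor's leading term divides it; move -x_2*x_3 to the remainder.
  leading term x_2: no divisor's leading term divides it; move 4*x_2 to the remainder.
  leading term x_3**2: no divisor's leading term divides it; move 47/11*x_3**2 to the remainder.
  leading term x_3: no divisor's leading term divides it; move 1/11*x_3 to the remainder.
  leading term 1: no divisor's leading term divides it; move -81/11 to the remainder.
  remainder -x_2*x_3 + 4*x_2 + 47/11*x_3**2 + 1/11*x_3 - 81/11 ≠ 0; add g_3 = -x_2*x_3 + 4*x_2 + 47/11*x_3**2 + 1/11*x_3 - 81/11 to the basis.

The other S-polynomials (S(f_1,g_3), S(f_2,g_3)) all reduce to 0 modulo the current basis, so we have a Gröbner basis.
Inter-reduce: drop elements whose leading term is divisible by another's, tail-reduce, and make monic.

G = {x_1 + x_2 - 3/11*x_3 - 19/11, x_2*x_3 - 4*x_2 - 47/11*x_3**2 - 1/11*x_3 + 81/11}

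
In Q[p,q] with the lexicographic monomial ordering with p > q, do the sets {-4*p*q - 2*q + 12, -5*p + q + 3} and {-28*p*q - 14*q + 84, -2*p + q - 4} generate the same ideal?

Since reduced Gröbner bases are canonical representatives of ideals under a given ordering, it suffices to compute and compare them.
Buchberger on the first generating set:
f_1 = -4*p*q - 2*q + 12, LT = p*q.
f_2 = -5*p + q + 3, LT = p.

S(f_1,f_2): lcm = p*q. S = 1/5*q**2 + 11/10*q - 3.
  leading term q**2: no divisor's leading term divides it; move 1/5*q**2 to the remainder.
  leading term q: no divisor's leading term divides it; move 11/10*q to the remainder.
  leading term 1: no divisor's leading term divides it; move -3 to the remainder.
  remainder 1/5*q**2 + 11/10*q - 3 ≠ 0; add g_3 = 1/5*q**2 + 11/10*q - 3 to the basis.

The other S-polynomials (S(f_1,g_3), S(f_2,g_3)) all reduce to 0 modulo the current basis, so we have a Gröbner basis.
Inter-reduce: drop elements whose leading term is divisible by another's, tail-reduce, and make monic.
Reduced Gröbner basis: {p - 1/5*q - 3/5, q**2 + 11/2*q - 15}.

Buchberger on the second generating set:
h_1 = -28*p*q - 14*q + 84, LT = p*q.
h_2 = -2*p + q - 4, LT = p.

S(h_1,h_2): lcm = p*q. S = 1/2*q**2 - 3/2*q - 3.
  leading term q**2: no divisor's leading term divides it; move 1/2*q**2 to the remainder.
  leading term q: no divisor's leading term divides it; move -3/2*q to the remainder.
  leading term 1: no divisor's leading term divides it; move -3 to the remainder.
  remainder 1/2*q**2 - 3/2*q - 3 ≠ 0; add k_3 = 1/2*q**2 - 3/2*q - 3 to the basis.

The other S-polynomials (S(h_1,k_3), S(h_2,k_3)) all reduce to 0 modulo the current basis, so we have a Gröbner basis.
Inter-reduce: drop elements whose leading term is divisible by another's, tail-reduce, and make monic.
Reduced Gröbner basis: {p - 1/2*q + 2, q**2 - 3*q - 6}.

The bases are distinct; the ideals are different.

No, the ideals differ.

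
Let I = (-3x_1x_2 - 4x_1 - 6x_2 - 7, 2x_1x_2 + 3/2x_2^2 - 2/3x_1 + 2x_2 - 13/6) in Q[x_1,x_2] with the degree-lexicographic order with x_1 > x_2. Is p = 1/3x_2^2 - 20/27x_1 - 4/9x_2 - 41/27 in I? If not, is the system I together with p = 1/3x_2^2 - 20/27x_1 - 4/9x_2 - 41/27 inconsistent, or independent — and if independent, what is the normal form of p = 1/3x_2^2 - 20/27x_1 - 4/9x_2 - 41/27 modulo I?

1/3x_2^2 - 20/27x_1 - 4/9x_2 - 41/27 lies in I (it reduces to 0).

First compute the reduced Gröbner basis of I by Buchberger's algorithm.
f_1 = -3x_1x_2 - 4x_1 - 6x_2 - 7, LT = x_1x_2.
f_2 = 2x_1x_2 + 3/2x_2^2 - 2/3x_1 + 2x_2 - 13/6, LT = x_1x_2.

S(f_1,f_2): lcm = x_1x_2. S = -3/4x_2^2 + 5/3x_1 + x_2 + 41/12.
  reduce S modulo (f_1, f_2):
  remainder -3/4x_2^2 + 5/3x_1 + x_2 + 41/12 ≠ 0; add h_3 = -3/4x_2^2 + 5/3x_1 + x_2 + 41/12 to the basis.

S(f_1,h_3): lcm = x_1x_2^2. S = 20/9x_1^2 + 8/3x_1x_2 + 2x_2^2 + 41/9x_1 + 7/3x_2.
  reduce S modulo (f_1, f_2, h_3):
  remainder 20/9x_1^2 + 49/9x_1 - 1/3x_2 + 26/9 ≠ 0; add h_4 = 20/9x_1^2 + 49/9x_1 - 1/3x_2 + 26/9 to the basis.

The other S-polynomials (S(f_2,h_3), S(f_1,h_4), S(f_2,h_4), S(h_3,h_4)) all reduce to 0 modulo the current basis, so we have a Gröbner basis.
Inter-reduce: drop elements whose leading term is divisible by another's, tail-reduce, and make monic.
Reduced Gröbner basis: {x_1^2 + 49/20x_1 - 3/20x_2 + 13/10, x_1x_2 + 4/3x_1 + 2x_2 + 7/3, x_2^2 - 20/9x_1 - 4/3x_2 - 41/9}.
Label its elements g_1 = x_1^2 + 49/20x_1 - 3/20x_2 + 13/10, g_2 = x_1x_2 + 4/3x_1 + 2x_2 + 7/3, g_3 = x_2^2 - 20/9x_1 - 4/3x_2 - 41/9.

Reduce p = 1/3x_2^2 - 20/27x_1 - 4/9x_2 - 41/27 modulo G:
  leading term x_2^2: subtract (1/3)·g_3 from 1/3x_2^2 - 20/27x_1 - 4/9x_2 - 41/27 → 0
  normal form = 0.
Since the normal form is 0, p ∈ I.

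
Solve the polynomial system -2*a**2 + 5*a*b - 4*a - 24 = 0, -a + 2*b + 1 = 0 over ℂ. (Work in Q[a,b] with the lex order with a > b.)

Compute a lex Gröbner basis by Buchberger's algorithm.
f_1 = -2*a**2 + 5*a*b - 4*a - 24, LT = a**2.
f_2 = -a + 2*b + 1, LT = a.

S(f_1,f_2): lcm = a**2. S = -1/2*a*b + 3*a + 12.
  leading term a*b: subtract (1/2*b)·f_2 from -1/2*a*b + 3*a + 12 → 3*a - b**2 - 1/2*b + 12
  leading term a: subtract (-3)·f_2 from 3*a - b**2 - 1/2*b + 12 → -b**2 + 11/2*b + 15
  leading term b**2: no divisor's leading term divides it; move -b**2 to the remainder.
  leading term b: no divisor's leading term divides it; move 11/2*b to the remainder.
  leading term 1: no divisor's leading term divides it; move 15 to the remainder.
  remainder -b**2 + 11/2*b + 15 ≠ 0; add h_3 = -b**2 + 11/2*b + 15 to the basis.

The other S-polynomials (S(f_1,h_3), S(f_2,h_3)) all reduce to 0 modulo the current basis, so we have a Gröbner basis.
Inter-reduce: drop elements whose leading term is divisible by another's, tail-reduce, and make monic.
Reduced Gröbner basis: {a - 2*b - 1, b**2 - 11/2*b - 15}.

A lex Gröbner basis eliminates variables successively. Here b**2 - 11/2*b - 15 depends only on b, with roots {-2, 15/2}; lifting each root through the earlier basis elements recovers the full solutions.
  b = -2: the earlier basis element becomes a + 3 = 0, giving a = -3 — point (-3, -2).
  b = 15/2: the earlier basis element becomes a - 16 = 0, giving a = 16 — point (16, 15/2).
Check: every point annihilates each of the original generators.
A lex Gröbner basis triangularizes the system, enabling back-substitution.

{(-3, -2), (16, 15/2)}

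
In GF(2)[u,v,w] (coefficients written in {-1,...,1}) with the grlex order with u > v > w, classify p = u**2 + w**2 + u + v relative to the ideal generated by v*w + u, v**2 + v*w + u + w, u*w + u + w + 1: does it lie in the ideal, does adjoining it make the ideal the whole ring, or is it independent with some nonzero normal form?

First compute the reduced Gröbner basis of I by Buchberger's algorithm.
f_1 = v*w + u, LT = v*w.
f_2 = v**2 + v*w + u + w, LT = v**2.
f_3 = u*w + u + w + 1, LT = u*w.

S(f_1,f_2): lcm = v**2*w. S = v*w**2 + u*v + u*w + w**2.
  leading term v*w**2: subtract (w)·f_1 from v*w**2 + u*v + u*w + w**2 → u*v + w**2
  leading term u*v: no divisor's leading term divides it; move u*v to the remainder.
  leading term w**2: no divisor's leading term divides it; move w**2 to the remainder.
  remainder u*v + w**2 ≠ 0; add h_4 = u*v + w**2 to the basis.

S(f_1,f_3): lcm = u*v*w. S = u**2 + u*v + v*w + v.
  leading term u**2: no divisor's leading term divides it; move u**2 to the remainder.
  leading term u*v: subtract (1)·h_4 from u*v + v*w + v → v*w + w**2 + v
  leading term v*w: subtract (1)·f_1 from v*w + w**2 + v → w**2 + u + v
  leading term w**2: no divisor's leading term divides it; move w**2 to the remainder.
  leading term u: no divisor's leading term divides it; move u to the remainder.
  leading term v: no divisor's leading term divides it; move v to the remainder.
  remainder u**2 + w**2 + u + v ≠ 0; add h_5 = u**2 + w**2 + u + v to the basis.

S(f_1,h_4): lcm = u*v*w. S = w**3 + u**2.
  leading term w**3: no divisor's leading term divides it; move w**3 to the remainder.
  leading term u**2: subtract (1)·h_5 from u**2 → w**2 + u + v
  leading term w**2: no divisor's leading term divides it; move w**2 to the remainder.
  leading term u: no divisor's leading term divides it; move u to the remainder.
  leading term v: no divisor's leading term divides it; move v to the remainder.
  remainder w**3 + w**2 + u + v ≠ 0; add h_6 = w**3 + w**2 + u + v to the basis.

The other S-polynomials (S(f_2,f_3), S(f_2,h_4), S(f_3,h_4), S(f_1,h_5), S(f_2,h_5), S(f_3,h_5), S(h_4,h_5), S(f_1,h_6), S(f_2,h_6), S(f_3,h_6), S(h_4,h_6), S(h_5,h_6)) all reduce to 0 modulo the current basis, so we have a Gröbner basis.
Inter-reduce: drop elements whose leading term is divisible by another's, tail-reduce, and make monic.
Reduced Gröbner basis: {w**3 + w**2 + u + v, u**2 + w**2 + u + v, u*v + w**2, u*w + u + w + 1, v**2 + w, v*w + u}.
Label its elements g_1 = w**3 + w**2 + u + v, g_2 = u**2 + w**2 + u + v, g_3 = u*v + w**2, g_4 = u*w + u + w + 1, g_5 = v**2 + w, g_6 = v*w + u.

Reduce p = u**2 + w**2 + u + v modulo G:
  leading term u**2: subtract (1)·g_2 from u**2 + w**2 + u + v → 0
  normal form = 0.
Since the normal form is 0, p ∈ I.

u**2 + w**2 + u + v lies in I (it reduces to 0).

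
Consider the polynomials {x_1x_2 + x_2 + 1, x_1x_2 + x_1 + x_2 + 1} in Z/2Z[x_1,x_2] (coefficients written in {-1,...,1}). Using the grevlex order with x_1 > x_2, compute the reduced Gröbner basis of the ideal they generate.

G = {x_1, x_2 + 1}

f_1 = x_1x_2 + x_2 + 1, LT = x_1x_2.
f_2 = x_1x_2 + x_1 + x_2 + 1, LT = x_1x_2.

S(f_1,f_2): lcm = x_1x_2. S = x_1.
  leading term x_1: no divisor's leading term divides it; move x_1 to the remainder.
  remainder x_1 ≠ 0; add g_3 = x_1 to the basis.

S(f_1,g_3): lcm = x_1x_2. S = x_2 + 1.
  leading term x_2: no divisor's leading term divides it; move x_2 to the remainder.
  leading term 1: no divisor's leading term divides it; move 1 to the remainder.
  remainder x_2 + 1 ≠ 0; add g_4 = x_2 + 1 to the basis.

S(f_2,g_3): lcm = x_1x_2. S = x_1 + x_2 + 1.
  leading term x_1: subtract (1)·g_3 from x_1 + x_2 + 1 → x_2 + 1
  leading term x_2: subtract (1)·g_4 from x_2 + 1 → 0
  remainder 0.

S(f_1,g_4): lcm = x_1x_2. S = x_1 + x_2 + 1.
  leading term x_1: subtract (1)·g_3 from x_1 + x_2 + 1 → x_2 + 1
  leading term x_2: subtract (1)·g_4 from x_2 + 1 → 0
  remainder 0.

S(f_2,g_4): lcm = x_1x_2. S = x_2 + 1.
  leading term x_2: subtract (1)·g_4 from x_2 + 1 → 0
  remainder 0.

S(g_3,g_4): leading monomials are coprime, so the S-polynomial reduces to 0 (Buchberger's first criterion).
Every S-polynomial of the final basis reduces to 0, so we have a Gröbner basis.
Inter-reduce: drop elements whose leading term is divisible by another's, tail-reduce, and make monic.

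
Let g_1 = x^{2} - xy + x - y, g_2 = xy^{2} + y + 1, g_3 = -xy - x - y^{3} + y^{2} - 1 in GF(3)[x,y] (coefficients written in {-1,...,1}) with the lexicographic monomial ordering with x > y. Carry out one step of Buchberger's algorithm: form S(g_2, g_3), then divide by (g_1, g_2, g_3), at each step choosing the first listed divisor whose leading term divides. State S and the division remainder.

S(g_2, g_3) = -xy - y^{4} + y^{3} + 1; remainder on division = x - y^{4} - y^{3} - y^{2} - 1.

lcm(LM(g_2), LM(g_3)) = xy^{2}.
S = (lcm/LT(g_2))·g_2 − (lcm/LT(g_3))·g_3 = -xy - y^{4} + y^{3} + 1.
Reduce S modulo (g_1, g_2, g_3) in that order:
  leading term xy: subtract (1)·g_3 from -xy - y^{4} + y^{3} + 1 → x - y^{4} - y^{3} - y^{2} - 1
  leading term x: no divisor's leading term divides it; move x to the remainder.
  leading term y^{4}: no divisor's leading term divides it; move -y^{4} to the remainder.
  leading term y^{3}: no divisor's leading term divides it; move -y^{3} to the remainder.
  leading term y^{2}: no divisor's leading term divides it; move -y^{2} to the remainder.
  leading term 1: no divisor's leading term divides it; move -1 to the remainder.
The remainder x - y^{4} - y^{3} - y^{2} - 1 is nonzero, so it would be added as the next basis element.
This is the inner loop of Buchberger's algorithm — each nonzero remainder becomes a new basis element.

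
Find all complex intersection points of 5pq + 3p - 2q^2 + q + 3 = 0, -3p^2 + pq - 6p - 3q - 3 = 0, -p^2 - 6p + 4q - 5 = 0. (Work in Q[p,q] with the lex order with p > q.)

{(-1, 0)}

Compute a lex Gröbner basis by Buchberger's algorithm.
f_1 = 5pq + 3p - 2q^2 + q + 3, LT = pq.
f_2 = -3p^2 + pq - 6p - 3q - 3, LT = p^2.
f_3 = -p^2 - 6p + 4q - 5, LT = p^2.

S(f_1,f_2): lcm = p^2q. S = 3/5p^2 - 1/15pq^2 - 9/5pq + 3/5p - q^2 - q.
  leading term p^2: subtract (-1/5)·f_2 from 3/5p^2 - 1/15pq^2 - 9/5pq + 3/5p - q^2 - q → -1/15pq^2 - 8/5pq - 3/5p - q^2 - 8/5q - 3/5
  leading term pq^2: subtract (-1/75q)·f_1 from -1/15pq^2 - 8/5pq - 3/5p - q^2 - 8/5q - 3/5 → -39/25pq - 3/5p - 2/75q^3 - 74/75q^2 - 39/25q - 3/5
  leading term pq: subtract (-39/125)·f_1 from -39/25pq - 3/5p - 2/75q^3 - 74/75q^2 - 39/25q - 3/5 → 42/125p - 2/75q^3 - 604/375q^2 - 156/125q + 42/125
  leading term p: no divisor's leading term divides it; move 42/125p to the remainder.
  leading term q^3: no divisor's leading term divides it; move -2/75q^3 to the remainder.
  leading term q^2: no divisor's leading term divides it; move -604/375q^2 to the remainder.
  leading term q: no divisor's leading term divides it; move -156/125q to the remainder.
  leading term 1: no divisor's leading term divides it; move 42/125 to the remainder.
  remainder 42/125p - 2/75q^3 - 604/375q^2 - 156/125q + 42/125 ≠ 0; add h_4 = 42/125p - 2/75q^3 - 604/375q^2 - 156/125q + 42/125 to the basis.

S(f_1,f_3): lcm = p^2q. S = 3/5p^2 - 2/5pq^2 - 29/5pq + 3/5p + 4q^2 - 5q.
  leading term p^2: subtract (-1/5)·f_2 from 3/5p^2 - 2/5pq^2 - 29/5pq + 3/5p + 4q^2 - 5q → -2/5pq^2 - 28/5pq - 3/5p + 4q^2 - 28/5q - 3/5
  leading term pq^2: subtract (-2/25q)·f_1 from -2/5pq^2 - 28/5pq - 3/5p + 4q^2 - 28/5q - 3/5 → -134/25pq - 3/5p - 4/25q^3 + 102/25q^2 - 134/25q - 3/5
  leading term pq: subtract (-134/125)·f_1 from -134/25pq - 3/5p - 4/25q^3 + 102/25q^2 - 134/25q - 3/5 → 327/125p - 4/25q^3 + 242/125q^2 - 536/125q + 327/125
  leading term p: subtract (109/14)·h_4 from 327/125p - 4/25q^3 + 242/125q^2 - 536/125q + 327/125 → 1/21q^3 + 304/21q^2 + 38/7q
  leading term q^3: no divisor's leading term divides it; move 1/21q^3 to the remainder.
  leading term q^2: no divisor's leading term divides it; move 304/21q^2 to the remainder.
  leading term q: no divisor's leading term divides it; move 38/7q to the remainder.
  remainder 1/21q^3 + 304/21q^2 + 38/7q ≠ 0; add h_5 = 1/21q^3 + 304/21q^2 + 38/7q to the basis.

S(f_2,f_3): lcm = p^2. S = -1/3pq - 4p + 5q - 4.
  leading term pq: subtract (-1/15)·f_1 from -1/3pq - 4p + 5q - 4 → -19/5p - 2/15q^2 + 76/15q - 19/5
  leading term p: subtract (-475/42)·h_4 from -19/5p - 2/15q^2 + 76/15q - 19/5 → -19/63q^3 - 1156/63q^2 - 190/21q
  leading term q^3: subtract (-19/3)·h_5 from -19/63q^3 - 1156/63q^2 - 190/21q → 220/3q^2 + 76/3q
  leading term q^2: no divisor's leading term divides it; move 220/3q^2 to the remainder.
  leading term q: no divisor's leading term divides it; move 76/3q to the remainder.
  remainder 220/3q^2 + 76/3q ≠ 0; add h_6 = 220/3q^2 + 76/3q to the basis.

S(f_1,h_4): lcm = pq. S = 3/5p + 5/63q^4 + 302/63q^3 + 116/35q^2 - 4/5q + 3/5.
  leading term p: subtract (25/14)·h_4 from 3/5p + 5/63q^4 + 302/63q^3 + 116/35q^2 - 4/5q + 3/5 → 5/63q^4 + 305/63q^3 + 130/21q^2 + 10/7q
  leading term q^4: subtract (5/3q)·h_5 from 5/63q^4 + 305/63q^3 + 130/21q^2 + 10/7q → -135/7q^3 - 20/7q^2 + 10/7q
  leading term q^3: subtract (-405)·h_5 from -135/7q^3 - 20/7q^2 + 10/7q → 5860q^2 + 2200q
  leading term q^2: subtract (879/11)·h_6 from 5860q^2 + 2200q → 1932/11q
  leading term q: no divisor's leading term divides it; move 1932/11q to the remainder.
  remainder 1932/11q ≠ 0; add h_7 = 1932/11q to the basis.

The other S-polynomials (S(f_2,h_4), S(f_3,h_4), S(f_1,h_5), S(f_2,h_5), S(f_3,h_5), S(h_4,h_5), S(f_1,h_6), S(f_2,h_6), S(f_3,h_6), S(h_4,h_6), S(h_5,h_6), S(f_1,h_7), S(f_2,h_7), S(f_3,h_7), S(h_4,h_7), S(h_5,h_7), S(h_6,h_7)) all reduce to 0 modulo the current basis, so we have a Gröbner basis.
Inter-reduce: drop elements whose leading term is divisible by another's, tail-reduce, and make monic.
Reduced Gröbner basis: {p + 1, q}.

Elimination: the polynomial q lies in the elimination ideal for q, so q ∈ {0}. For each such q, the remaining basis elements (now univariate) give the rest of the solution.
  q = 0: the earlier basis element becomes p + 1 = 0, giving p = -1 — point (-1, 0).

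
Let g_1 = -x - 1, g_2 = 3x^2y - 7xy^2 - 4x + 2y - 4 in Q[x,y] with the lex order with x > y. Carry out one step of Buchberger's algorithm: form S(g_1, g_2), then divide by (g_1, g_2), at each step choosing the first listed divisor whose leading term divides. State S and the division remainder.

lcm(LM(g_1), LM(g_2)) = x^2y.
S = (lcm/LT(g_1))·g_1 − (lcm/LT(g_2))·g_2 = 7/3xy^2 + xy + 4/3x - 2/3y + 4/3.
Reduce S modulo (g_1, g_2) in that order:
  leading term xy^2: subtract (-7/3y^2)·g_1 from 7/3xy^2 + xy + 4/3x - 2/3y + 4/3 → xy + 4/3x - 7/3y^2 - 2/3y + 4/3
  leading term xy: subtract (-y)·g_1 from xy + 4/3x - 7/3y^2 - 2/3y + 4/3 → 4/3x - 7/3y^2 - 5/3y + 4/3
  leading term x: subtract (-4/3)·g_1 from 4/3x - 7/3y^2 - 5/3y + 4/3 → -7/3y^2 - 5/3y
  leading term y^2: no divisor's leading term divides it; move -7/3y^2 to the remainder.
  leading term y: no divisor's leading term divides it; move -5/3y to the remainder.
The remainder -7/3y^2 - 5/3y is nonzero, so it would be added as the next basis element.
This is the inner loop of Buchberger's algorithm — each nonzero remainder becomes a new basis element.

S(g_1, g_2) = 7/3xy^2 + xy + 4/3x - 2/3y + 4/3; remainder on division = -7/3y^2 - 5/3y.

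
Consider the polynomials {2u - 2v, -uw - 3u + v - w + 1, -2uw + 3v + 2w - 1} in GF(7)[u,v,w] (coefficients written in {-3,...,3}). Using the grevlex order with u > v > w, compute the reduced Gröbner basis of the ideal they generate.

The reduced Gröbner basis is the canonical form of the ideal for this ordering.

f_1 = 2u - 2v, LT = u.
f_2 = -uw - 3u + v - w + 1, LT = uw.
f_3 = -2uw + 3v + 2w - 1, LT = uw.

S(f_1,f_2): lcm = uw. S = -vw - 3u + v - w + 1.
  reduce S modulo (f_1, f_2, f_3):
  remainder -vw - 2v - w + 1 ≠ 0; add g_4 = -vw - 2v - w + 1 to the basis.

S(f_1,f_3): lcm = uw. S = -vw - 2v + w + 3.
  reduce S modulo (f_1, f_2, f_3, g_4):
  remainder 2w + 2 ≠ 0; add g_5 = 2w + 2 to the basis.

S(f_3,g_4): lcm = uvw. S = -2uv + 2v^{2} - uw - vw + u - 3v.
  reduce S modulo (f_1, f_2, f_3, g_4, g_5):
  remainder 2v + 3 ≠ 0; add g_6 = 2v + 3 to the basis.

The other S-polynomials (S(f_2,f_3), S(f_1,g_4), S(f_2,g_4), S(f_1,g_5), S(f_2,g_5), S(f_3,g_5), S(g_4,g_5), S(f_1,g_6), S(f_2,g_6), S(f_3,g_6), S(g_4,g_6), S(g_5,g_6)) all reduce to 0 modulo the current basis, so we have a Gröbner basis.
Inter-reduce: drop elements whose leading term is divisible by another's, tail-reduce, and make monic.

G = {u - 2, v - 2, w + 1}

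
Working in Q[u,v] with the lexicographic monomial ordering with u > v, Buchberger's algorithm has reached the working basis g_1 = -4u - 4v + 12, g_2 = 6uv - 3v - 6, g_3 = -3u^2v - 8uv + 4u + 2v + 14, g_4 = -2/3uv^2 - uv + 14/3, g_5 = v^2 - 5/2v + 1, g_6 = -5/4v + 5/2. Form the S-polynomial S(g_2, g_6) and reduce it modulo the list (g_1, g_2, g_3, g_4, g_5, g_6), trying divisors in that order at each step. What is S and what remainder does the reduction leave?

S(g_2, g_6) = 2u - 1/2v - 1; remainder on division = 0.

lcm(LM(g_2), LM(g_6)) = uv.
S = (lcm/LT(g_2))·g_2 − (lcm/LT(g_6))·g_6 = 2u - 1/2v - 1.
Reduce S modulo (g_1, g_2, g_3, g_4, g_5, g_6) in that order:
  leading term u: subtract (-1/2)·g_1 from 2u - 1/2v - 1 → -5/2v + 5
  leading term v: subtract (2)·g_6 from -5/2v + 5 → 0
The remainder is 0, so this S-polynomial contributes no new basis element.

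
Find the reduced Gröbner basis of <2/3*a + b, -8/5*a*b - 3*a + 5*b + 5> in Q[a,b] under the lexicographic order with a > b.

f_1 = 2/3*a + b, LT = a.
f_2 = -8/5*a*b - 3*a + 5*b + 5, LT = a*b.

S(f_1,f_2): lcm = a*b. S = -15/8*a + 3/2*b**2 + 25/8*b + 25/8.
  leading term a: subtract (-45/16)·f_1 from -15/8*a + 3/2*b**2 + 25/8*b + 25/8 → 3/2*b**2 + 95/16*b + 25/8
  leading term b**2: no divisor's leading term divides it; move 3/2*b**2 to the remainder.
  leading term b: no divisor's leading term divides it; move 95/16*b to the remainder.
  leading term 1: no divisor's leading term divides it; move 25/8 to the remainder.
  remainder 3/2*b**2 + 95/16*b + 25/8 ≠ 0; add g_3 = 3/2*b**2 + 95/16*b + 25/8 to the basis.

The other S-polynomials (S(f_1,g_3), S(f_2,g_3)) all reduce to 0 modulo the current basis, so we have a Gröbner basis.
Inter-reduce: drop elements whose leading term is divisible by another's, tail-reduce, and make monic.

G = {a + 3/2*b, b**2 + 95/24*b + 25/12}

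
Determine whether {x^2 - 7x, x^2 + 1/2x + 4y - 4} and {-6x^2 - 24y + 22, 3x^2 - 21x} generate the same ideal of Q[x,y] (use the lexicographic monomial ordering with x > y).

Since reduced Gröbner bases are canonical representatives of ideals under a given ordering, it suffices to compute and compare them.
Buchberger on the first generating set:
f_1 = x^2 - 7x, LT = x^2.
f_2 = x^2 + 1/2x + 4y - 4, LT = x^2.

S(f_1,f_2): lcm = x^2. S = -15/2x - 4y + 4.
  leading term x: no divisor's leading term divides it; move -15/2x to the remainder.
  leading term y: no divisor's leading term divides it; move -4y to the remainder.
  leading term 1: no divisor's leading term divides it; move 4 to the remainder.
  remainder -15/2x - 4y + 4 ≠ 0; add g_3 = -15/2x - 4y + 4 to the basis.

S(f_1,g_3): lcm = x^2. S = -8/15xy - 97/15x.
  leading term xy: subtract (16/225y)·g_3 from -8/15xy - 97/15x → -97/15x + 64/225y^2 - 64/225y
  leading term x: subtract (194/225)·g_3 from -97/15x + 64/225y^2 - 64/225y → 64/225y^2 + 712/225y - 776/225
  leading term y^2: no divisor's leading term divides it; move 64/225y^2 to the remainder.
  leading term y: no divisor's leading term divides it; move 712/225y to the remainder.
  leading term 1: no divisor's leading term divides it; move -776/225 to the remainder.
  remainder 64/225y^2 + 712/225y - 776/225 ≠ 0; add g_4 = 64/225y^2 + 712/225y - 776/225 to the basis.

The other S-polynomials (S(f_2,g_3), S(f_1,g_4), S(f_2,g_4), S(g_3,g_4)) all reduce to 0 modulo the current basis, so we have a Gröbner basis.
Inter-reduce: drop elements whose leading term is divisible by another's, tail-reduce, and make monic.
Reduced Gröbner basis: {x + 8/15y - 8/15, y^2 + 89/8y - 97/8}.

Buchberger on the second generating set:
h_1 = -6x^2 - 24y + 22, LT = x^2.
h_2 = 3x^2 - 21x, LT = x^2.

S(h_1,h_2): lcm = x^2. S = 7x + 4y - 11/3.
  leading term x: no divisor's leading term divides it; move 7x to the remainder.
  leading term y: no divisor's leading term divides it; move 4y to the remainder.
  leading term 1: no divisor's leading term divides it; move -11/3 to the remainder.
  remainder 7x + 4y - 11/3 ≠ 0; add k_3 = 7x + 4y - 11/3 to the basis.

S(h_1,k_3): lcm = x^2. S = -4/7xy + 11/21x + 4y - 11/3.
  leading term xy: subtract (-4/49y)·k_3 from -4/7xy + 11/21x + 4y - 11/3 → 11/21x + 16/49y^2 + 544/147y - 11/3
  leading term x: subtract (11/147)·k_3 from 11/21x + 16/49y^2 + 544/147y - 11/3 → 16/49y^2 + 500/147y - 1496/441
  leading term y^2: no divisor's leading term divides it; move 16/49y^2 to the remainder.
  leading term y: no divisor's leading term divides it; move 500/147y to the remainder.
  leading term 1: no divisor's leading term divides it; move -1496/441 to the remainder.
  remainder 16/49y^2 + 500/147y - 1496/441 ≠ 0; add k_4 = 16/49y^2 + 500/147y - 1496/441 to the basis.

The other S-polynomials (S(h_2,k_3), S(h_1,k_4), S(h_2,k_4), S(k_3,k_4)) all reduce to 0 modulo the current basis, so we have a Gröbner basis.
Inter-reduce: drop elements whose leading term is divisible by another's, tail-reduce, and make monic.
Reduced Gröbner basis: {x + 4/7y - 11/21, y^2 + 125/12y - 187/18}.

These differ, so the ideals are not equal.

No, the ideals differ.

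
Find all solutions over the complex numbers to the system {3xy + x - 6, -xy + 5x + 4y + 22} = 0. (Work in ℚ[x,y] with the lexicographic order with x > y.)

Compute a lex Gröbner basis by Buchberger's algorithm.
f_1 = 3xy + x - 6, LT = xy.
f_2 = -xy + 5x + 4y + 22, LT = xy.

S(f_1,f_2): lcm = xy. S = 16/3x + 4y + 20.
  leading term x: no divisor's leading term divides it; move 16/3x to the remainder.
  leading term y: no divisor's leading term divides it; move 4y to the remainder.
  leading term 1: no divisor's leading term divides it; move 20 to the remainder.
  remainder 16/3x + 4y + 20 ≠ 0; add h_3 = 16/3x + 4y + 20 to the basis.

S(f_1,h_3): lcm = xy. S = ⅓x - ¾y² - 15/4y - 2.
  leading term x: subtract (1/16)·h_3 from ⅓x - ¾y² - 15/4y - 2 → -¾y² - 4y - 13/4
  leading term y²: no divisor's leading term divides it; move -¾y² to the remainder.
  leading term y: no divisor's leading term divides it; move -4y to the remainder.
  leading term 1: no divisor's leading term divides it; move -13/4 to the remainder.
  remainder -¾y² - 4y - 13/4 ≠ 0; add h_4 = -¾y² - 4y - 13/4 to the basis.

The other S-polynomials (S(f_2,h_3), S(f_1,h_4), S(f_2,h_4), S(h_3,h_4)) all reduce to 0 modulo the current basis, so we have a Gröbner basis.
Inter-reduce: drop elements whose leading term is divisible by another's, tail-reduce, and make monic.
Reduced Gröbner basis: {x + ¾y + 15/4, y² + 16/3y + 13/3}.

Since the basis is lex-ordered, y² + 16/3y + 13/3 is univariate in y. Its roots are {-13/3, -1}. Back-substituting each root into the other basis elements fixes the other coordinates.
  y = -13/3: the earlier basis element becomes x + ½ = 0, giving x = -1/2 — point (-1/2, -13/3).
  y = -1: the earlier basis element becomes x + 3 = 0, giving x = -3 — point (-3, -1).
Check: every point annihilates each of the original generators.

{(-1/2, -13/3), (-3, -1)}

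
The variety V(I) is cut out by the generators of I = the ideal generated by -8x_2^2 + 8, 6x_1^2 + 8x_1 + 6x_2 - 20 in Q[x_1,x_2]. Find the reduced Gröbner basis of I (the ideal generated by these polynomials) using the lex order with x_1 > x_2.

G = {x_1^2 + 4/3x_1 + x_2 - 10/3, x_2^2 - 1}

Buchberger's algorithm terminates because the ascending chain of leading-term ideals stabilizes.

f_1 = -8x_2^2 + 8, LT = x_2^2.
f_2 = 6x_1^2 + 8x_1 + 6x_2 - 20, LT = x_1^2.

The S-polynomials (S(f_1,f_2)) all reduce to 0 modulo the current basis, so we have a Gröbner basis.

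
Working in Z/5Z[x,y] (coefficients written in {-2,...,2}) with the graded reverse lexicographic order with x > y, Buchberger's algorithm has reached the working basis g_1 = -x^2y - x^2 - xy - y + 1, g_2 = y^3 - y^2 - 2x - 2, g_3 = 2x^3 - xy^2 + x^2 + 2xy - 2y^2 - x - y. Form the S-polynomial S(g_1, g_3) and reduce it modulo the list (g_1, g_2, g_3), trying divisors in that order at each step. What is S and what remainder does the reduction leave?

S(g_1, g_3) = -2xy^3 + x^3 - 2x^2y - xy^2 + y^3 - xy - 2y^2 - x; remainder on division = 0.

lcm(LM(g_1), LM(g_3)) = x^3y.
S = (lcm/LT(g_1))·g_1 − (lcm/LT(g_3))·g_3 = -2xy^3 + x^3 - 2x^2y - xy^2 + y^3 - xy - 2y^2 - x.
Reduce S modulo (g_1, g_2, g_3) in that order:
  leading term xy^3: subtract (-2x)·g_2 from -2xy^3 + x^3 - 2x^2y - xy^2 + y^3 - xy - 2y^2 - x → x^3 - 2x^2y + 2xy^2 + y^3 + x^2 - xy - 2y^2
  leading term x^3: subtract (-2)·g_3 from x^3 - 2x^2y + 2xy^2 + y^3 + x^2 - xy - 2y^2 → -2x^2y + y^3 - 2x^2 - 2xy - y^2 - 2x - 2y
  leading term x^2y: subtract (2)·g_1 from -2x^2y + y^3 - 2x^2 - 2xy - y^2 - 2x - 2y → y^3 - y^2 - 2x - 2
  leading term y^3: subtract (1)·g_2 from y^3 - y^2 - 2x - 2 → 0
The remainder is 0, so this S-polynomial contributes no new basis element.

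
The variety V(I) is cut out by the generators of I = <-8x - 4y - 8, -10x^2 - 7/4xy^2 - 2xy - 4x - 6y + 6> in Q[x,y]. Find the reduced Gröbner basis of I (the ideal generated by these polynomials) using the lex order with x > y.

The reduced Gröbner basis is the canonical form of the ideal for this ordering.

f_1 = -8x - 4y - 8, LT = x.
f_2 = -10x^2 - 7/4xy^2 - 2xy - 4x - 6y + 6, LT = x^2.

S(f_1,f_2): lcm = x^2. S = -7/40xy^2 + 3/10xy + 3/5x - 3/5y + 3/5.
  leading term xy^2: subtract (7/320y^2)·f_1 from -7/40xy^2 + 3/10xy + 3/5x - 3/5y + 3/5 → 3/10xy + 3/5x + 7/80y^3 + 7/40y^2 - 3/5y + 3/5
  leading term xy: subtract (-3/80y)·f_1 from 3/10xy + 3/5x + 7/80y^3 + 7/40y^2 - 3/5y + 3/5 → 3/5x + 7/80y^3 + 1/40y^2 - 9/10y + 3/5
  leading term x: subtract (-3/40)·f_1 from 3/5x + 7/80y^3 + 1/40y^2 - 9/10y + 3/5 → 7/80y^3 + 1/40y^2 - 6/5y
  leading term y^3: no divisor's leading term divides it; move 7/80y^3 to the remainder.
  leading term y^2: no divisor's leading term divides it; move 1/40y^2 to the remainder.
  leading term y: no divisor's leading term divides it; move -6/5y to the remainder.
  remainder 7/80y^3 + 1/40y^2 - 6/5y ≠ 0; add g_3 = 7/80y^3 + 1/40y^2 - 6/5y to the basis.

S(f_1,g_3): leading monomials are coprime, so the S-polynomial reduces to 0 (Buchberger's first criterion).
S(f_2,g_3): leading monomials are coprime, so the S-polynomial reduces to 0 (Buchberger's first criterion).
Every S-polynomial of the final basis reduces to 0, so we have a Gröbner basis.
Inter-reduce: drop elements whose leading term is divisible by another's, tail-reduce, and make monic.

G = {x + 1/2y + 1, y^3 + 2/7y^2 - 96/7y}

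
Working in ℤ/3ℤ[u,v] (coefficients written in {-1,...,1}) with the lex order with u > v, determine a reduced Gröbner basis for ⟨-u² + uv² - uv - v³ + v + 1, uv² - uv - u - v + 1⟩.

f_1 = -u² + uv² - uv - v³ + v + 1, LT = u².
f_2 = uv² - uv - u - v + 1, LT = uv².

S(f_1,f_2): lcm = u²v². S = u²v + u² - uv⁴ + uv³ + uv - u + v⁵ - v³ - v².
  leading term u²v: subtract (-v)·f_1 from u²v + u² - uv⁴ + uv³ + uv - u + v⁵ - v³ - v² → u² - uv⁴ - uv³ - uv² + uv - u + v⁵ - v⁴ - v³ + v
  leading term u²: subtract (-1)·f_1 from u² - uv⁴ - uv³ - uv² + uv - u + v⁵ - v⁴ - v³ + v → -uv⁴ - uv³ - u + v⁵ - v⁴ + v³ - v + 1
  leading term uv⁴: subtract (-v²)·f_2 from -uv⁴ - uv³ - u + v⁵ - v⁴ + v³ - v + 1 → uv³ - uv² - u + v⁵ - v⁴ + v² - v + 1
  leading term uv³: subtract (v)·f_2 from uv³ - uv² - u + v⁵ - v⁴ + v² - v + 1 → uv - u + v⁵ - v⁴ - v² + v + 1
  leading term uv: no divisor's leading term divides it; move uv to the remainder.
  leading term u: no divisor's leading term divides it; move -u to the remainder.
  leading term v⁵: no divisor's leading term divides it; move v⁵ to the remainder.
  leading term v⁴: no divisor's leading term divides it; move -v⁴ to the remainder.
  leading term v²: no divisor's leading term divides it; move -v² to the remainder.
  leading term v: no divisor's leading term divides it; move v to the remainder.
  leading term 1: no divisor's leading term divides it; move 1 to the remainder.
  remainder uv - u + v⁵ - v⁴ - v² + v + 1 ≠ 0; add g_3 = uv - u + v⁵ - v⁴ - v² + v + 1 to the basis.

S(f_2,g_3): lcm = uv². S = -u - v⁶ + v⁵ + v³ - v² + v + 1.
  leading term u: no divisor's leading term divides it; move -u to the remainder.
  leading term v⁶: no divisor's leading term divides it; move -v⁶ to the remainder.
  leading term v⁵: no divisor's leading term divides it; move v⁵ to the remainder.
  leading term v³: no divisor's leading term divides it; move v³ to the remainder.
  leading term v²: no divisor's leading term divides it; move -v² to the remainder.
  leading term v: no divisor's leading term divides it; move v to the remainder.
  leading term 1: no divisor's leading term divides it; move 1 to the remainder.
  remainder -u - v⁶ + v⁵ + v³ - v² + v + 1 ≠ 0; add g_4 = -u - v⁶ + v⁵ + v³ - v² + v + 1 to the basis.

S(f_2,g_4): lcm = uv². S = -uv - u - v⁸ + v⁷ + v⁵ - v⁴ + v³ + v² - v + 1.
  leading term uv: subtract (-1)·g_3 from -uv - u - v⁸ + v⁷ + v⁵ - v⁴ + v³ + v² - v + 1 → u - v⁸ + v⁷ - v⁵ + v⁴ + v³ - 1
  leading term u: subtract (-1)·g_4 from u - v⁸ + v⁷ - v⁵ + v⁴ + v³ - 1 → -v⁸ + v⁷ - v⁶ + v⁴ - v³ - v² + v
  leading term v⁸: no divisor's leading term divides it; move -v⁸ to the remainder.
  leading term v⁷: no divisor's leading term divides it; move v⁷ to the remainder.
  leading term v⁶: no divisor's leading term divides it; move -v⁶ to the remainder.
  leading term v⁴: no divisor's leading term divides it; move v⁴ to the remainder.
  leading term v³: no divisor's leading term divides it; move -v³ to the remainder.
  leading term v²: no divisor's leading term divides it; move -v² to the remainder.
  leading term v: no divisor's leading term divides it; move v to the remainder.
  remainder -v⁸ + v⁷ - v⁶ + v⁴ - v³ - v² + v ≠ 0; add g_5 = -v⁸ + v⁷ - v⁶ + v⁴ - v³ - v² + v to the basis.

S(g_3,g_4): lcm = uv. S = -u - v⁷ + v⁶ + v⁵ - v³ - v + 1.
  leading term u: subtract (1)·g_4 from -u - v⁷ + v⁶ + v⁵ - v³ - v + 1 → -v⁷ - v⁶ + v³ + v² + v
  leading term v⁷: no divisor's leading term divides it; move -v⁷ to the remainder.
  leading term v⁶: no divisor's leading term divides it; move -v⁶ to the remainder.
  leading term v³: no divisor's leading term divides it; move v³ to the remainder.
  leading term v²: no divisor's leading term divides it; move v² to the remainder.
  leading term v: no divisor's leading term divides it; move v to the remainder.
  remainder -v⁷ - v⁶ + v³ + v² + v ≠ 0; add g_6 = -v⁷ - v⁶ + v³ + v² + v to the basis.

The other S-polynomials (S(f_1,g_3), S(f_1,g_4), S(f_1,g_5), S(f_2,g_5), S(g_3,g_5), S(g_4,g_5), S(f_1,g_6), S(f_2,g_6), S(g_3,g_6), S(g_4,g_6), S(g_5,g_6)) all reduce to 0 modulo the current basis, so we have a Gröbner basis.
Inter-reduce: drop elements whose leading term is divisible by another's, tail-reduce, and make monic.

G = {u + v⁶ - v⁵ - v³ + v² - v - 1, v⁷ + v⁶ - v³ - v² - v}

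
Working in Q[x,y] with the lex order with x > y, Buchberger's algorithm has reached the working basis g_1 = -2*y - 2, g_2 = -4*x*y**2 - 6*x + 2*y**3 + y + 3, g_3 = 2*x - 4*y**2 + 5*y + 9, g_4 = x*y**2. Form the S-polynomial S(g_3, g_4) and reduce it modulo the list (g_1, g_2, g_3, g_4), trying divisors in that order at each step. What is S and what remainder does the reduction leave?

S(g_3, g_4) = -2*y**4 + 5/2*y**3 + 9/2*y**2; remainder on division = 0.

lcm(LM(g_3), LM(g_4)) = x*y**2.
S = (lcm/LT(g_3))·g_3 − (lcm/LT(g_4))·g_4 = -2*y**4 + 5/2*y**3 + 9/2*y**2.
Reduce S modulo (g_1, g_2, g_3, g_4) in that order:
  leading term y**4: subtract (y**3)·g_1 from -2*y**4 + 5/2*y**3 + 9/2*y**2 → 9/2*y**3 + 9/2*y**2
  leading term y**3: subtract (-9/4*y**2)·g_1 from 9/2*y**3 + 9/2*y**2 → 0
The remainder is 0, so this S-polynomial contributes no new basis element.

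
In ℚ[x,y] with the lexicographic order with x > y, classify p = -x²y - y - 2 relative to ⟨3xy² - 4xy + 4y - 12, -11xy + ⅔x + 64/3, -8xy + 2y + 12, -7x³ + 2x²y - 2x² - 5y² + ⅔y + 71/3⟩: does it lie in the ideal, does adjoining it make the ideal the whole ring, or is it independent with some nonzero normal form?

Adjoining -x²y - y - 2 makes the ideal the whole ring: the system is inconsistent.

First compute the reduced Gröbner basis of I by Buchberger's algorithm.
f_1 = 3xy² - 4xy + 4y - 12, LT = xy².
f_2 = -11xy + ⅔x + 64/3, LT = xy.
f_3 = -8xy + 2y + 12, LT = xy.
f_4 = -7x³ + 2x²y - 2x² - 5y² + ⅔y + 71/3, LT = x³.

S(f_1,f_2): lcm = xy². S = -14/11xy + 36/11y - 4.
  reduce S modulo (f_1, f_2, f_3, f_4):
  remainder -28/363x + 36/11y - 2348/363 ≠ 0; add h_5 = -28/363x + 36/11y - 2348/363 to the basis.

S(f_1,f_3): lcm = xy². S = -4/3xy + ¼y² + 17/6y - 4.
  reduce S modulo (f_1, f_2, f_3, f_4, h_5):
  remainder ¼y² - 25/42y + 4/21 ≠ 0; add h_6 = ¼y² - 25/42y + 4/21 to the basis.

S(f_1,f_4): lcm = x³y². S = -4/3x³y + 2/7x²y³ - 2/7x²y² + 4/3x²y - 4x² - 5/7y⁴ + 2/21y³ + 71/21y².
  reduce S modulo (f_1, f_2, f_3, f_4, h_5, h_6):
  remainder 1780472642/79233y - 3560945284/79233 ≠ 0; add h_7 = 1780472642/79233y - 3560945284/79233 to the basis.

The other S-polynomials (S(f_2,f_3), S(f_2,f_4), S(f_3,f_4), S(f_1,h_5), S(f_2,h_5), S(f_3,h_5), S(f_4,h_5), S(f_1,h_6), S(f_2,h_6), S(f_3,h_6), S(f_4,h_6), S(h_5,h_6), S(f_1,h_7), S(f_2,h_7), S(f_3,h_7), S(f_4,h_7), S(h_5,h_7), S(h_6,h_7)) all reduce to 0 modulo the current basis, so we have a Gröbner basis.
Inter-reduce: drop elements whose leading term is divisible by another's, tail-reduce, and make monic.
Reduced Gröbner basis: {x - 1, y - 2}.
Label its elements g_1 = x - 1, g_2 = y - 2.

Reduce p = -x²y - y - 2 modulo G:
  leading term x²y: subtract (-xy)·g_1 from -x²y - y - 2 → -xy - y - 2
  leading term xy: subtract (-y)·g_1 from -xy - y - 2 → -2y - 2
  leading term y: subtract (-2)·g_2 from -2y - 2 → -6
  leading term 1: no divisor's leading term divides it; move -6 to the remainder.
  normal form = -6.
The normal form is nonzero, so p ∉ I. Since p minus its normal form lies in I, I + (p) = I + (r) where r = -6; decide whether this ideal is the whole ring.
Here r = -6 is a nonzero constant, hence a unit: 1 ∈ I + (p), the Gröbner basis of I + (p) is {1}, and the enlarged system has no common solution — adjoining p is inconsistent.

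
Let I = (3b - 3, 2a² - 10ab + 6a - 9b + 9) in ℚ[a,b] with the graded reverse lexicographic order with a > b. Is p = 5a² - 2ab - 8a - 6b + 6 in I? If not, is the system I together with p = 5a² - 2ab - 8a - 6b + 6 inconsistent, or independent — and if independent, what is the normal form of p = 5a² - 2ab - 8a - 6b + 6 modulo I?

First compute the reduced Gröbner basis of I by Buchberger's algorithm.
f_1 = 3b - 3, LT = b.
f_2 = 2a² - 10ab + 6a - 9b + 9, LT = a².

The S-polynomials (S(f_1,f_2)) all reduce to 0 modulo the current basis, so we have a Gröbner basis.
Inter-reduce: drop elements whose leading term is divisible by another's, tail-reduce, and make monic.
Reduced Gröbner basis: {a² - 2a, b - 1}.
Label its elements g_1 = a² - 2a, g_2 = b - 1.

Reduce p = 5a² - 2ab - 8a - 6b + 6 modulo G:
  leading term a²: subtract (5)·g_1 from 5a² - 2ab - 8a - 6b + 6 → -2ab + 2a - 6b + 6
  leading term ab: subtract (-2a)·g_2 from -2ab + 2a - 6b + 6 → -6b + 6
  leading term b: subtract (-6)·g_2 from -6b + 6 → 0
  normal form = 0.
Since the normal form is 0, p ∈ I.

5a² - 2ab - 8a - 6b + 6 lies in I (it reduces to 0).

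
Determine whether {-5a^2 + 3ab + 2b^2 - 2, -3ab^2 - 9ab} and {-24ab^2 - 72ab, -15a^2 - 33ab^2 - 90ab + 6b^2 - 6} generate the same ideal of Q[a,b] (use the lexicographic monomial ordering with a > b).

Two ideals are equal iff their reduced Gröbner bases coincide (the reduced basis is unique for a fixed ordering).
Buchberger on the first generating set:
f_1 = -5a^2 + 3ab + 2b^2 - 2, LT = a^2.
f_2 = -3ab^2 - 9ab, LT = ab^2.

S(f_1,f_2): lcm = a^2b^2. S = -3a^2b - 3/5ab^3 - 2/5b^4 + 2/5b^2.
  reduce S modulo (f_1, f_2):
  remainder -2/5b^4 - 6/5b^3 + 2/5b^2 + 6/5b ≠ 0; add g_3 = -2/5b^4 - 6/5b^3 + 2/5b^2 + 6/5b to the basis.

The other S-polynomials (S(f_1,g_3), S(f_2,g_3)) all reduce to 0 modulo the current basis, so we have a Gröbner basis.
Inter-reduce: drop elements whose leading term is divisible by another's, tail-reduce, and make monic.
Reduced Gröbner basis: {a^2 - 3/5ab - 2/5b^2 + 2/5, ab^2 + 3ab, b^4 + 3b^3 - b^2 - 3b}.

Buchberger on the second generating set:
h_1 = -24ab^2 - 72ab, LT = ab^2.
h_2 = -15a^2 - 33ab^2 - 90ab + 6b^2 - 6, LT = a^2.

S(h_1,h_2): lcm = a^2b^2. S = 3a^2b - 11/5ab^4 - 6ab^3 + 2/5b^4 - 2/5b^2.
  reduce S modulo (h_1, h_2):
  remainder 2/5b^4 + 6/5b^3 - 2/5b^2 - 6/5b ≠ 0; add k_3 = 2/5b^4 + 6/5b^3 - 2/5b^2 - 6/5b to the basis.

The other S-polynomials (S(h_1,k_3), S(h_2,k_3)) all reduce to 0 modulo the current basis, so we have a Gröbner basis.
Inter-reduce: drop elements whose leading term is divisible by another's, tail-reduce, and make monic.
Reduced Gröbner basis: {a^2 - 3/5ab - 2/5b^2 + 2/5, ab^2 + 3ab, b^4 + 3b^3 - b^2 - 3b}.

These coincide, so the ideals are equal.

Yes, the ideals are equal.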